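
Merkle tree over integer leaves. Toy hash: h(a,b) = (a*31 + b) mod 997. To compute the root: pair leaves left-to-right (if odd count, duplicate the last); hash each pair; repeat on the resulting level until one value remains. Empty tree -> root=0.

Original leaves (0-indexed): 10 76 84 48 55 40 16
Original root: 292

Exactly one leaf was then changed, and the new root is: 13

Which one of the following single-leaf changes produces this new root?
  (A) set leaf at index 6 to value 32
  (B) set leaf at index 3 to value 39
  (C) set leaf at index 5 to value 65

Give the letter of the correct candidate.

Original leaves: [10, 76, 84, 48, 55, 40, 16]
Target new root: 13
Try each candidate change and compute the resulting root:
Candidate A: set leaf[6] = 32 -> leaves = [10, 76, 84, 48, 55, 40, 32]
  L0: [10, 76, 84, 48, 55, 40, 32]
  L1: h(10,76)=(10*31+76)%997=386 h(84,48)=(84*31+48)%997=658 h(55,40)=(55*31+40)%997=748 h(32,32)=(32*31+32)%997=27 -> [386, 658, 748, 27]
  L2: h(386,658)=(386*31+658)%997=660 h(748,27)=(748*31+27)%997=284 -> [660, 284]
  L3: h(660,284)=(660*31+284)%997=804 -> [804]
  root = 804 != target 13
Candidate B: set leaf[3] = 39 -> leaves = [10, 76, 84, 39, 55, 40, 16]
  L0: [10, 76, 84, 39, 55, 40, 16]
  L1: h(10,76)=(10*31+76)%997=386 h(84,39)=(84*31+39)%997=649 h(55,40)=(55*31+40)%997=748 h(16,16)=(16*31+16)%997=512 -> [386, 649, 748, 512]
  L2: h(386,649)=(386*31+649)%997=651 h(748,512)=(748*31+512)%997=769 -> [651, 769]
  L3: h(651,769)=(651*31+769)%997=13 -> [13]
  root = 13 == target 13  ** MATCH **
Candidate C: set leaf[5] = 65 -> leaves = [10, 76, 84, 48, 55, 65, 16]
  L0: [10, 76, 84, 48, 55, 65, 16]
  L1: h(10,76)=(10*31+76)%997=386 h(84,48)=(84*31+48)%997=658 h(55,65)=(55*31+65)%997=773 h(16,16)=(16*31+16)%997=512 -> [386, 658, 773, 512]
  L2: h(386,658)=(386*31+658)%997=660 h(773,512)=(773*31+512)%997=547 -> [660, 547]
  L3: h(660,547)=(660*31+547)%997=70 -> [70]
  root = 70 != target 13
Candidate B produces the target root.

Answer: B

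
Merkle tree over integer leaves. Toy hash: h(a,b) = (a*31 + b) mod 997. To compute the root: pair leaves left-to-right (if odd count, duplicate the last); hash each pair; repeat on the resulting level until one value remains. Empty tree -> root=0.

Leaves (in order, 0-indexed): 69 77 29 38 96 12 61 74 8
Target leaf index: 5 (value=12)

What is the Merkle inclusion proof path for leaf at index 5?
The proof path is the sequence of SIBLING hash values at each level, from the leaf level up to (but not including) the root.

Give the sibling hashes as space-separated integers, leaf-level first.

Answer: 96 968 840 930

Derivation:
L0 (leaves): [69, 77, 29, 38, 96, 12, 61, 74, 8], target index=5
L1: h(69,77)=(69*31+77)%997=222 [pair 0] h(29,38)=(29*31+38)%997=937 [pair 1] h(96,12)=(96*31+12)%997=994 [pair 2] h(61,74)=(61*31+74)%997=968 [pair 3] h(8,8)=(8*31+8)%997=256 [pair 4] -> [222, 937, 994, 968, 256]
  Sibling for proof at L0: 96
L2: h(222,937)=(222*31+937)%997=840 [pair 0] h(994,968)=(994*31+968)%997=875 [pair 1] h(256,256)=(256*31+256)%997=216 [pair 2] -> [840, 875, 216]
  Sibling for proof at L1: 968
L3: h(840,875)=(840*31+875)%997=993 [pair 0] h(216,216)=(216*31+216)%997=930 [pair 1] -> [993, 930]
  Sibling for proof at L2: 840
L4: h(993,930)=(993*31+930)%997=806 [pair 0] -> [806]
  Sibling for proof at L3: 930
Root: 806
Proof path (sibling hashes from leaf to root): [96, 968, 840, 930]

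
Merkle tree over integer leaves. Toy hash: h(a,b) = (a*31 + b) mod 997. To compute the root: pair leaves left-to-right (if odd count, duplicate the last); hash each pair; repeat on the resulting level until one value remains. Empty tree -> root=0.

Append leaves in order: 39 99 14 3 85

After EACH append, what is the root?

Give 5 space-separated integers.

Answer: 39 311 119 108 658

Derivation:
After append 39 (leaves=[39]):
  L0: [39]
  root=39
After append 99 (leaves=[39, 99]):
  L0: [39, 99]
  L1: h(39,99)=(39*31+99)%997=311 -> [311]
  root=311
After append 14 (leaves=[39, 99, 14]):
  L0: [39, 99, 14]
  L1: h(39,99)=(39*31+99)%997=311 h(14,14)=(14*31+14)%997=448 -> [311, 448]
  L2: h(311,448)=(311*31+448)%997=119 -> [119]
  root=119
After append 3 (leaves=[39, 99, 14, 3]):
  L0: [39, 99, 14, 3]
  L1: h(39,99)=(39*31+99)%997=311 h(14,3)=(14*31+3)%997=437 -> [311, 437]
  L2: h(311,437)=(311*31+437)%997=108 -> [108]
  root=108
After append 85 (leaves=[39, 99, 14, 3, 85]):
  L0: [39, 99, 14, 3, 85]
  L1: h(39,99)=(39*31+99)%997=311 h(14,3)=(14*31+3)%997=437 h(85,85)=(85*31+85)%997=726 -> [311, 437, 726]
  L2: h(311,437)=(311*31+437)%997=108 h(726,726)=(726*31+726)%997=301 -> [108, 301]
  L3: h(108,301)=(108*31+301)%997=658 -> [658]
  root=658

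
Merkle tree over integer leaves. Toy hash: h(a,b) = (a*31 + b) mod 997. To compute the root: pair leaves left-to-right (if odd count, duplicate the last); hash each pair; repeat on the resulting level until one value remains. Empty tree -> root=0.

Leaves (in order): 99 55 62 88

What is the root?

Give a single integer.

L0: [99, 55, 62, 88]
L1: h(99,55)=(99*31+55)%997=133 h(62,88)=(62*31+88)%997=16 -> [133, 16]
L2: h(133,16)=(133*31+16)%997=151 -> [151]

Answer: 151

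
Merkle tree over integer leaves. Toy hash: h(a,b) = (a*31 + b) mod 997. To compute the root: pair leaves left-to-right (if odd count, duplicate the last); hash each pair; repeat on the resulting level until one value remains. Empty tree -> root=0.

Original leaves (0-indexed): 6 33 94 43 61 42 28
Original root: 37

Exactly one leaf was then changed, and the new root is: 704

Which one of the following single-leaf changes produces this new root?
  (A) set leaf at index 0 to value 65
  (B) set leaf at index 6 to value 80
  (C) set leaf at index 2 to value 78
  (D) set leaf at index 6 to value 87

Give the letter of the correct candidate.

Answer: B

Derivation:
Original leaves: [6, 33, 94, 43, 61, 42, 28]
Target new root: 704
Try each candidate change and compute the resulting root:
Candidate A: set leaf[0] = 65 -> leaves = [65, 33, 94, 43, 61, 42, 28]
  L0: [65, 33, 94, 43, 61, 42, 28]
  L1: h(65,33)=(65*31+33)%997=54 h(94,43)=(94*31+43)%997=963 h(61,42)=(61*31+42)%997=936 h(28,28)=(28*31+28)%997=896 -> [54, 963, 936, 896]
  L2: h(54,963)=(54*31+963)%997=643 h(936,896)=(936*31+896)%997=2 -> [643, 2]
  L3: h(643,2)=(643*31+2)%997=992 -> [992]
  root = 992 != target 704
Candidate B: set leaf[6] = 80 -> leaves = [6, 33, 94, 43, 61, 42, 80]
  L0: [6, 33, 94, 43, 61, 42, 80]
  L1: h(6,33)=(6*31+33)%997=219 h(94,43)=(94*31+43)%997=963 h(61,42)=(61*31+42)%997=936 h(80,80)=(80*31+80)%997=566 -> [219, 963, 936, 566]
  L2: h(219,963)=(219*31+963)%997=773 h(936,566)=(936*31+566)%997=669 -> [773, 669]
  L3: h(773,669)=(773*31+669)%997=704 -> [704]
  root = 704 == target 704  ** MATCH **
Candidate C: set leaf[2] = 78 -> leaves = [6, 33, 78, 43, 61, 42, 28]
  L0: [6, 33, 78, 43, 61, 42, 28]
  L1: h(6,33)=(6*31+33)%997=219 h(78,43)=(78*31+43)%997=467 h(61,42)=(61*31+42)%997=936 h(28,28)=(28*31+28)%997=896 -> [219, 467, 936, 896]
  L2: h(219,467)=(219*31+467)%997=277 h(936,896)=(936*31+896)%997=2 -> [277, 2]
  L3: h(277,2)=(277*31+2)%997=613 -> [613]
  root = 613 != target 704
Candidate D: set leaf[6] = 87 -> leaves = [6, 33, 94, 43, 61, 42, 87]
  L0: [6, 33, 94, 43, 61, 42, 87]
  L1: h(6,33)=(6*31+33)%997=219 h(94,43)=(94*31+43)%997=963 h(61,42)=(61*31+42)%997=936 h(87,87)=(87*31+87)%997=790 -> [219, 963, 936, 790]
  L2: h(219,963)=(219*31+963)%997=773 h(936,790)=(936*31+790)%997=893 -> [773, 893]
  L3: h(773,893)=(773*31+893)%997=928 -> [928]
  root = 928 != target 704
Candidate B produces the target root.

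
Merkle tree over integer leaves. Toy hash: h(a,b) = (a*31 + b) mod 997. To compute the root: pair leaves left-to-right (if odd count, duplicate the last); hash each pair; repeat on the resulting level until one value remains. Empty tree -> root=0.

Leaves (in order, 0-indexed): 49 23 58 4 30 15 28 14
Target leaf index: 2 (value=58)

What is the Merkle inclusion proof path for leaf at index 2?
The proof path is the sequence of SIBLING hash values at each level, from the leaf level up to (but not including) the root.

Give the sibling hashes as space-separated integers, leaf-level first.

L0 (leaves): [49, 23, 58, 4, 30, 15, 28, 14], target index=2
L1: h(49,23)=(49*31+23)%997=545 [pair 0] h(58,4)=(58*31+4)%997=805 [pair 1] h(30,15)=(30*31+15)%997=945 [pair 2] h(28,14)=(28*31+14)%997=882 [pair 3] -> [545, 805, 945, 882]
  Sibling for proof at L0: 4
L2: h(545,805)=(545*31+805)%997=751 [pair 0] h(945,882)=(945*31+882)%997=267 [pair 1] -> [751, 267]
  Sibling for proof at L1: 545
L3: h(751,267)=(751*31+267)%997=617 [pair 0] -> [617]
  Sibling for proof at L2: 267
Root: 617
Proof path (sibling hashes from leaf to root): [4, 545, 267]

Answer: 4 545 267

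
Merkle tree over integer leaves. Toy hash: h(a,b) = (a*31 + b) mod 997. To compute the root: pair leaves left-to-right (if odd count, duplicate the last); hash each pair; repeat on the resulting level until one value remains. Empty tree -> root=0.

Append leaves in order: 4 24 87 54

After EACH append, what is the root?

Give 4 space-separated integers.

Answer: 4 148 393 360

Derivation:
After append 4 (leaves=[4]):
  L0: [4]
  root=4
After append 24 (leaves=[4, 24]):
  L0: [4, 24]
  L1: h(4,24)=(4*31+24)%997=148 -> [148]
  root=148
After append 87 (leaves=[4, 24, 87]):
  L0: [4, 24, 87]
  L1: h(4,24)=(4*31+24)%997=148 h(87,87)=(87*31+87)%997=790 -> [148, 790]
  L2: h(148,790)=(148*31+790)%997=393 -> [393]
  root=393
After append 54 (leaves=[4, 24, 87, 54]):
  L0: [4, 24, 87, 54]
  L1: h(4,24)=(4*31+24)%997=148 h(87,54)=(87*31+54)%997=757 -> [148, 757]
  L2: h(148,757)=(148*31+757)%997=360 -> [360]
  root=360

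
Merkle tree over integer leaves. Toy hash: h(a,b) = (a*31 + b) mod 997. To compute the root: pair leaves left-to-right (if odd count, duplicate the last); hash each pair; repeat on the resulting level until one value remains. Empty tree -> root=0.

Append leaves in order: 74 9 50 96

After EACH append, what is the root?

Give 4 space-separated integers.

Answer: 74 309 212 258

Derivation:
After append 74 (leaves=[74]):
  L0: [74]
  root=74
After append 9 (leaves=[74, 9]):
  L0: [74, 9]
  L1: h(74,9)=(74*31+9)%997=309 -> [309]
  root=309
After append 50 (leaves=[74, 9, 50]):
  L0: [74, 9, 50]
  L1: h(74,9)=(74*31+9)%997=309 h(50,50)=(50*31+50)%997=603 -> [309, 603]
  L2: h(309,603)=(309*31+603)%997=212 -> [212]
  root=212
After append 96 (leaves=[74, 9, 50, 96]):
  L0: [74, 9, 50, 96]
  L1: h(74,9)=(74*31+9)%997=309 h(50,96)=(50*31+96)%997=649 -> [309, 649]
  L2: h(309,649)=(309*31+649)%997=258 -> [258]
  root=258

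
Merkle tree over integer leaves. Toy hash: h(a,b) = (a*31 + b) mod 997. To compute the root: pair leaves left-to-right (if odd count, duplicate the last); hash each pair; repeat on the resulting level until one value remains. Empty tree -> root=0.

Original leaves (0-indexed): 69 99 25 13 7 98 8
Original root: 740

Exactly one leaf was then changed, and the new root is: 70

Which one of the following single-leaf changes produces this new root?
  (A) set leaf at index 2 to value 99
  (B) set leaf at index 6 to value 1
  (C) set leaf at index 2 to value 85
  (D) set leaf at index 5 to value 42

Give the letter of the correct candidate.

Answer: A

Derivation:
Original leaves: [69, 99, 25, 13, 7, 98, 8]
Target new root: 70
Try each candidate change and compute the resulting root:
Candidate A: set leaf[2] = 99 -> leaves = [69, 99, 99, 13, 7, 98, 8]
  L0: [69, 99, 99, 13, 7, 98, 8]
  L1: h(69,99)=(69*31+99)%997=244 h(99,13)=(99*31+13)%997=91 h(7,98)=(7*31+98)%997=315 h(8,8)=(8*31+8)%997=256 -> [244, 91, 315, 256]
  L2: h(244,91)=(244*31+91)%997=676 h(315,256)=(315*31+256)%997=51 -> [676, 51]
  L3: h(676,51)=(676*31+51)%997=70 -> [70]
  root = 70 == target 70  ** MATCH **
Candidate B: set leaf[6] = 1 -> leaves = [69, 99, 25, 13, 7, 98, 1]
  L0: [69, 99, 25, 13, 7, 98, 1]
  L1: h(69,99)=(69*31+99)%997=244 h(25,13)=(25*31+13)%997=788 h(7,98)=(7*31+98)%997=315 h(1,1)=(1*31+1)%997=32 -> [244, 788, 315, 32]
  L2: h(244,788)=(244*31+788)%997=376 h(315,32)=(315*31+32)%997=824 -> [376, 824]
  L3: h(376,824)=(376*31+824)%997=516 -> [516]
  root = 516 != target 70
Candidate C: set leaf[2] = 85 -> leaves = [69, 99, 85, 13, 7, 98, 8]
  L0: [69, 99, 85, 13, 7, 98, 8]
  L1: h(69,99)=(69*31+99)%997=244 h(85,13)=(85*31+13)%997=654 h(7,98)=(7*31+98)%997=315 h(8,8)=(8*31+8)%997=256 -> [244, 654, 315, 256]
  L2: h(244,654)=(244*31+654)%997=242 h(315,256)=(315*31+256)%997=51 -> [242, 51]
  L3: h(242,51)=(242*31+51)%997=574 -> [574]
  root = 574 != target 70
Candidate D: set leaf[5] = 42 -> leaves = [69, 99, 25, 13, 7, 42, 8]
  L0: [69, 99, 25, 13, 7, 42, 8]
  L1: h(69,99)=(69*31+99)%997=244 h(25,13)=(25*31+13)%997=788 h(7,42)=(7*31+42)%997=259 h(8,8)=(8*31+8)%997=256 -> [244, 788, 259, 256]
  L2: h(244,788)=(244*31+788)%997=376 h(259,256)=(259*31+256)%997=309 -> [376, 309]
  L3: h(376,309)=(376*31+309)%997=1 -> [1]
  root = 1 != target 70
Candidate A produces the target root.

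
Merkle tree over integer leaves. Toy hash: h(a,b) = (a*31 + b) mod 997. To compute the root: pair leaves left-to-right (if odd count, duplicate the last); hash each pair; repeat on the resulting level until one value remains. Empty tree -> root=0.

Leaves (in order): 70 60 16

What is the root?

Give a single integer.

L0: [70, 60, 16]
L1: h(70,60)=(70*31+60)%997=236 h(16,16)=(16*31+16)%997=512 -> [236, 512]
L2: h(236,512)=(236*31+512)%997=849 -> [849]

Answer: 849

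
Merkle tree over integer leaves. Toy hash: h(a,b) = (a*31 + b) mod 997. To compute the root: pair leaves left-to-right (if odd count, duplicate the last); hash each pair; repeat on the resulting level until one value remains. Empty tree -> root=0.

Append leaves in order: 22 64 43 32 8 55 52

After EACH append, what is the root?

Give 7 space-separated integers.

After append 22 (leaves=[22]):
  L0: [22]
  root=22
After append 64 (leaves=[22, 64]):
  L0: [22, 64]
  L1: h(22,64)=(22*31+64)%997=746 -> [746]
  root=746
After append 43 (leaves=[22, 64, 43]):
  L0: [22, 64, 43]
  L1: h(22,64)=(22*31+64)%997=746 h(43,43)=(43*31+43)%997=379 -> [746, 379]
  L2: h(746,379)=(746*31+379)%997=574 -> [574]
  root=574
After append 32 (leaves=[22, 64, 43, 32]):
  L0: [22, 64, 43, 32]
  L1: h(22,64)=(22*31+64)%997=746 h(43,32)=(43*31+32)%997=368 -> [746, 368]
  L2: h(746,368)=(746*31+368)%997=563 -> [563]
  root=563
After append 8 (leaves=[22, 64, 43, 32, 8]):
  L0: [22, 64, 43, 32, 8]
  L1: h(22,64)=(22*31+64)%997=746 h(43,32)=(43*31+32)%997=368 h(8,8)=(8*31+8)%997=256 -> [746, 368, 256]
  L2: h(746,368)=(746*31+368)%997=563 h(256,256)=(256*31+256)%997=216 -> [563, 216]
  L3: h(563,216)=(563*31+216)%997=720 -> [720]
  root=720
After append 55 (leaves=[22, 64, 43, 32, 8, 55]):
  L0: [22, 64, 43, 32, 8, 55]
  L1: h(22,64)=(22*31+64)%997=746 h(43,32)=(43*31+32)%997=368 h(8,55)=(8*31+55)%997=303 -> [746, 368, 303]
  L2: h(746,368)=(746*31+368)%997=563 h(303,303)=(303*31+303)%997=723 -> [563, 723]
  L3: h(563,723)=(563*31+723)%997=230 -> [230]
  root=230
After append 52 (leaves=[22, 64, 43, 32, 8, 55, 52]):
  L0: [22, 64, 43, 32, 8, 55, 52]
  L1: h(22,64)=(22*31+64)%997=746 h(43,32)=(43*31+32)%997=368 h(8,55)=(8*31+55)%997=303 h(52,52)=(52*31+52)%997=667 -> [746, 368, 303, 667]
  L2: h(746,368)=(746*31+368)%997=563 h(303,667)=(303*31+667)%997=90 -> [563, 90]
  L3: h(563,90)=(563*31+90)%997=594 -> [594]
  root=594

Answer: 22 746 574 563 720 230 594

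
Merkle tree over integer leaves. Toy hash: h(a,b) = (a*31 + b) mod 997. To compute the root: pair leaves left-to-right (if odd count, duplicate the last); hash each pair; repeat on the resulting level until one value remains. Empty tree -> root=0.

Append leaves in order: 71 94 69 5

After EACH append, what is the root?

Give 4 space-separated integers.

After append 71 (leaves=[71]):
  L0: [71]
  root=71
After append 94 (leaves=[71, 94]):
  L0: [71, 94]
  L1: h(71,94)=(71*31+94)%997=301 -> [301]
  root=301
After append 69 (leaves=[71, 94, 69]):
  L0: [71, 94, 69]
  L1: h(71,94)=(71*31+94)%997=301 h(69,69)=(69*31+69)%997=214 -> [301, 214]
  L2: h(301,214)=(301*31+214)%997=572 -> [572]
  root=572
After append 5 (leaves=[71, 94, 69, 5]):
  L0: [71, 94, 69, 5]
  L1: h(71,94)=(71*31+94)%997=301 h(69,5)=(69*31+5)%997=150 -> [301, 150]
  L2: h(301,150)=(301*31+150)%997=508 -> [508]
  root=508

Answer: 71 301 572 508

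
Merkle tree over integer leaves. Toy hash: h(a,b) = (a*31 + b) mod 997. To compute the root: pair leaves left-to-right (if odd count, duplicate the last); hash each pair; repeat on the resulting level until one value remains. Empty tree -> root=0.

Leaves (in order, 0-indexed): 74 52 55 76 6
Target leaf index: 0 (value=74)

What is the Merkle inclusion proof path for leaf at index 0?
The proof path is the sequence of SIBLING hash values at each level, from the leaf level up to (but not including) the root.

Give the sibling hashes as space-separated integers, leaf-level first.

Answer: 52 784 162

Derivation:
L0 (leaves): [74, 52, 55, 76, 6], target index=0
L1: h(74,52)=(74*31+52)%997=352 [pair 0] h(55,76)=(55*31+76)%997=784 [pair 1] h(6,6)=(6*31+6)%997=192 [pair 2] -> [352, 784, 192]
  Sibling for proof at L0: 52
L2: h(352,784)=(352*31+784)%997=729 [pair 0] h(192,192)=(192*31+192)%997=162 [pair 1] -> [729, 162]
  Sibling for proof at L1: 784
L3: h(729,162)=(729*31+162)%997=827 [pair 0] -> [827]
  Sibling for proof at L2: 162
Root: 827
Proof path (sibling hashes from leaf to root): [52, 784, 162]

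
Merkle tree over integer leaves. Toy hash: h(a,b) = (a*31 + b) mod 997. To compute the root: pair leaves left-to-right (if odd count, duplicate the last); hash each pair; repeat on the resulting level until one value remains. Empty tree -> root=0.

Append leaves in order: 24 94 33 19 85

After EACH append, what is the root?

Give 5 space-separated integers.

Answer: 24 838 115 101 441

Derivation:
After append 24 (leaves=[24]):
  L0: [24]
  root=24
After append 94 (leaves=[24, 94]):
  L0: [24, 94]
  L1: h(24,94)=(24*31+94)%997=838 -> [838]
  root=838
After append 33 (leaves=[24, 94, 33]):
  L0: [24, 94, 33]
  L1: h(24,94)=(24*31+94)%997=838 h(33,33)=(33*31+33)%997=59 -> [838, 59]
  L2: h(838,59)=(838*31+59)%997=115 -> [115]
  root=115
After append 19 (leaves=[24, 94, 33, 19]):
  L0: [24, 94, 33, 19]
  L1: h(24,94)=(24*31+94)%997=838 h(33,19)=(33*31+19)%997=45 -> [838, 45]
  L2: h(838,45)=(838*31+45)%997=101 -> [101]
  root=101
After append 85 (leaves=[24, 94, 33, 19, 85]):
  L0: [24, 94, 33, 19, 85]
  L1: h(24,94)=(24*31+94)%997=838 h(33,19)=(33*31+19)%997=45 h(85,85)=(85*31+85)%997=726 -> [838, 45, 726]
  L2: h(838,45)=(838*31+45)%997=101 h(726,726)=(726*31+726)%997=301 -> [101, 301]
  L3: h(101,301)=(101*31+301)%997=441 -> [441]
  root=441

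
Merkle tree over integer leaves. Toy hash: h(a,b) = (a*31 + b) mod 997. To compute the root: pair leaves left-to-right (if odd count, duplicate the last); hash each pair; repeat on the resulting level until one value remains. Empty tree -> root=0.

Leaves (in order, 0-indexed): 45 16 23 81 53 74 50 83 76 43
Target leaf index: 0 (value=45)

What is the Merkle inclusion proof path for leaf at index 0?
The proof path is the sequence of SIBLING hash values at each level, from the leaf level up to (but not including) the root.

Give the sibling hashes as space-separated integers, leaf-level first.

L0 (leaves): [45, 16, 23, 81, 53, 74, 50, 83, 76, 43], target index=0
L1: h(45,16)=(45*31+16)%997=414 [pair 0] h(23,81)=(23*31+81)%997=794 [pair 1] h(53,74)=(53*31+74)%997=720 [pair 2] h(50,83)=(50*31+83)%997=636 [pair 3] h(76,43)=(76*31+43)%997=405 [pair 4] -> [414, 794, 720, 636, 405]
  Sibling for proof at L0: 16
L2: h(414,794)=(414*31+794)%997=667 [pair 0] h(720,636)=(720*31+636)%997=25 [pair 1] h(405,405)=(405*31+405)%997=996 [pair 2] -> [667, 25, 996]
  Sibling for proof at L1: 794
L3: h(667,25)=(667*31+25)%997=762 [pair 0] h(996,996)=(996*31+996)%997=965 [pair 1] -> [762, 965]
  Sibling for proof at L2: 25
L4: h(762,965)=(762*31+965)%997=659 [pair 0] -> [659]
  Sibling for proof at L3: 965
Root: 659
Proof path (sibling hashes from leaf to root): [16, 794, 25, 965]

Answer: 16 794 25 965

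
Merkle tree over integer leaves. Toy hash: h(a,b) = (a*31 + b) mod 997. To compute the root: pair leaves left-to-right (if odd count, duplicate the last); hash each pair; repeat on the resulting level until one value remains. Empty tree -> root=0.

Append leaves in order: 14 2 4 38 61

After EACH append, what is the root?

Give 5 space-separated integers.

After append 14 (leaves=[14]):
  L0: [14]
  root=14
After append 2 (leaves=[14, 2]):
  L0: [14, 2]
  L1: h(14,2)=(14*31+2)%997=436 -> [436]
  root=436
After append 4 (leaves=[14, 2, 4]):
  L0: [14, 2, 4]
  L1: h(14,2)=(14*31+2)%997=436 h(4,4)=(4*31+4)%997=128 -> [436, 128]
  L2: h(436,128)=(436*31+128)%997=683 -> [683]
  root=683
After append 38 (leaves=[14, 2, 4, 38]):
  L0: [14, 2, 4, 38]
  L1: h(14,2)=(14*31+2)%997=436 h(4,38)=(4*31+38)%997=162 -> [436, 162]
  L2: h(436,162)=(436*31+162)%997=717 -> [717]
  root=717
After append 61 (leaves=[14, 2, 4, 38, 61]):
  L0: [14, 2, 4, 38, 61]
  L1: h(14,2)=(14*31+2)%997=436 h(4,38)=(4*31+38)%997=162 h(61,61)=(61*31+61)%997=955 -> [436, 162, 955]
  L2: h(436,162)=(436*31+162)%997=717 h(955,955)=(955*31+955)%997=650 -> [717, 650]
  L3: h(717,650)=(717*31+650)%997=943 -> [943]
  root=943

Answer: 14 436 683 717 943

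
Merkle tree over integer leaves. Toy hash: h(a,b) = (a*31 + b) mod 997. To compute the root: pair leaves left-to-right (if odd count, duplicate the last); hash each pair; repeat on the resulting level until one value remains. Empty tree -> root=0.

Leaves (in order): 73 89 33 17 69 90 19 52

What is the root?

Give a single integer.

Answer: 359

Derivation:
L0: [73, 89, 33, 17, 69, 90, 19, 52]
L1: h(73,89)=(73*31+89)%997=358 h(33,17)=(33*31+17)%997=43 h(69,90)=(69*31+90)%997=235 h(19,52)=(19*31+52)%997=641 -> [358, 43, 235, 641]
L2: h(358,43)=(358*31+43)%997=174 h(235,641)=(235*31+641)%997=947 -> [174, 947]
L3: h(174,947)=(174*31+947)%997=359 -> [359]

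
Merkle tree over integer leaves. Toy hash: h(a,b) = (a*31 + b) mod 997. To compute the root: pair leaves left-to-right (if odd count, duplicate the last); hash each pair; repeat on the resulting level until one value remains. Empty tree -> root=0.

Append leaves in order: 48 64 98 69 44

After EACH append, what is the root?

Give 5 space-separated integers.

After append 48 (leaves=[48]):
  L0: [48]
  root=48
After append 64 (leaves=[48, 64]):
  L0: [48, 64]
  L1: h(48,64)=(48*31+64)%997=555 -> [555]
  root=555
After append 98 (leaves=[48, 64, 98]):
  L0: [48, 64, 98]
  L1: h(48,64)=(48*31+64)%997=555 h(98,98)=(98*31+98)%997=145 -> [555, 145]
  L2: h(555,145)=(555*31+145)%997=401 -> [401]
  root=401
After append 69 (leaves=[48, 64, 98, 69]):
  L0: [48, 64, 98, 69]
  L1: h(48,64)=(48*31+64)%997=555 h(98,69)=(98*31+69)%997=116 -> [555, 116]
  L2: h(555,116)=(555*31+116)%997=372 -> [372]
  root=372
After append 44 (leaves=[48, 64, 98, 69, 44]):
  L0: [48, 64, 98, 69, 44]
  L1: h(48,64)=(48*31+64)%997=555 h(98,69)=(98*31+69)%997=116 h(44,44)=(44*31+44)%997=411 -> [555, 116, 411]
  L2: h(555,116)=(555*31+116)%997=372 h(411,411)=(411*31+411)%997=191 -> [372, 191]
  L3: h(372,191)=(372*31+191)%997=756 -> [756]
  root=756

Answer: 48 555 401 372 756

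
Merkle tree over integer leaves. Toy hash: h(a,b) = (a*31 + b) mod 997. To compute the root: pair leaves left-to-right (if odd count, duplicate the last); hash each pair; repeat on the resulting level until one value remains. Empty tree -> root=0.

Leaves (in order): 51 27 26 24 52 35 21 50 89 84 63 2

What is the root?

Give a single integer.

Answer: 916

Derivation:
L0: [51, 27, 26, 24, 52, 35, 21, 50, 89, 84, 63, 2]
L1: h(51,27)=(51*31+27)%997=611 h(26,24)=(26*31+24)%997=830 h(52,35)=(52*31+35)%997=650 h(21,50)=(21*31+50)%997=701 h(89,84)=(89*31+84)%997=849 h(63,2)=(63*31+2)%997=958 -> [611, 830, 650, 701, 849, 958]
L2: h(611,830)=(611*31+830)%997=828 h(650,701)=(650*31+701)%997=911 h(849,958)=(849*31+958)%997=358 -> [828, 911, 358]
L3: h(828,911)=(828*31+911)%997=657 h(358,358)=(358*31+358)%997=489 -> [657, 489]
L4: h(657,489)=(657*31+489)%997=916 -> [916]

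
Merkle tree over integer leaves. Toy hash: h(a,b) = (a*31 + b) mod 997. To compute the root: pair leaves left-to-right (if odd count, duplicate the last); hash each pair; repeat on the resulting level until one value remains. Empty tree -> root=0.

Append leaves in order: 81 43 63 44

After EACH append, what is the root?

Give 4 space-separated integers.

After append 81 (leaves=[81]):
  L0: [81]
  root=81
After append 43 (leaves=[81, 43]):
  L0: [81, 43]
  L1: h(81,43)=(81*31+43)%997=560 -> [560]
  root=560
After append 63 (leaves=[81, 43, 63]):
  L0: [81, 43, 63]
  L1: h(81,43)=(81*31+43)%997=560 h(63,63)=(63*31+63)%997=22 -> [560, 22]
  L2: h(560,22)=(560*31+22)%997=433 -> [433]
  root=433
After append 44 (leaves=[81, 43, 63, 44]):
  L0: [81, 43, 63, 44]
  L1: h(81,43)=(81*31+43)%997=560 h(63,44)=(63*31+44)%997=3 -> [560, 3]
  L2: h(560,3)=(560*31+3)%997=414 -> [414]
  root=414

Answer: 81 560 433 414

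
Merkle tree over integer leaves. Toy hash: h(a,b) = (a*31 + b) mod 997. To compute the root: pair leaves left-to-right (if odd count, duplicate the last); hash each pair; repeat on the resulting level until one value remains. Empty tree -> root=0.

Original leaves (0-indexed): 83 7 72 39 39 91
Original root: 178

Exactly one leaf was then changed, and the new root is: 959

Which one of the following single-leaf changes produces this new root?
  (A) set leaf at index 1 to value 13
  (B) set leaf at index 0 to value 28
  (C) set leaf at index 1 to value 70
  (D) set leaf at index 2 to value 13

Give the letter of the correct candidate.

Original leaves: [83, 7, 72, 39, 39, 91]
Target new root: 959
Try each candidate change and compute the resulting root:
Candidate A: set leaf[1] = 13 -> leaves = [83, 13, 72, 39, 39, 91]
  L0: [83, 13, 72, 39, 39, 91]
  L1: h(83,13)=(83*31+13)%997=592 h(72,39)=(72*31+39)%997=277 h(39,91)=(39*31+91)%997=303 -> [592, 277, 303]
  L2: h(592,277)=(592*31+277)%997=683 h(303,303)=(303*31+303)%997=723 -> [683, 723]
  L3: h(683,723)=(683*31+723)%997=959 -> [959]
  root = 959 == target 959  ** MATCH **
Candidate B: set leaf[0] = 28 -> leaves = [28, 7, 72, 39, 39, 91]
  L0: [28, 7, 72, 39, 39, 91]
  L1: h(28,7)=(28*31+7)%997=875 h(72,39)=(72*31+39)%997=277 h(39,91)=(39*31+91)%997=303 -> [875, 277, 303]
  L2: h(875,277)=(875*31+277)%997=483 h(303,303)=(303*31+303)%997=723 -> [483, 723]
  L3: h(483,723)=(483*31+723)%997=741 -> [741]
  root = 741 != target 959
Candidate C: set leaf[1] = 70 -> leaves = [83, 70, 72, 39, 39, 91]
  L0: [83, 70, 72, 39, 39, 91]
  L1: h(83,70)=(83*31+70)%997=649 h(72,39)=(72*31+39)%997=277 h(39,91)=(39*31+91)%997=303 -> [649, 277, 303]
  L2: h(649,277)=(649*31+277)%997=456 h(303,303)=(303*31+303)%997=723 -> [456, 723]
  L3: h(456,723)=(456*31+723)%997=901 -> [901]
  root = 901 != target 959
Candidate D: set leaf[2] = 13 -> leaves = [83, 7, 13, 39, 39, 91]
  L0: [83, 7, 13, 39, 39, 91]
  L1: h(83,7)=(83*31+7)%997=586 h(13,39)=(13*31+39)%997=442 h(39,91)=(39*31+91)%997=303 -> [586, 442, 303]
  L2: h(586,442)=(586*31+442)%997=662 h(303,303)=(303*31+303)%997=723 -> [662, 723]
  L3: h(662,723)=(662*31+723)%997=308 -> [308]
  root = 308 != target 959
Candidate A produces the target root.

Answer: A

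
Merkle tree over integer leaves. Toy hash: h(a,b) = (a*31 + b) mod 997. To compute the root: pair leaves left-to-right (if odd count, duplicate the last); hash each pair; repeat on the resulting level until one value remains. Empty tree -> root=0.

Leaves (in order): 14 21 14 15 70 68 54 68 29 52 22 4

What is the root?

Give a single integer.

Answer: 82

Derivation:
L0: [14, 21, 14, 15, 70, 68, 54, 68, 29, 52, 22, 4]
L1: h(14,21)=(14*31+21)%997=455 h(14,15)=(14*31+15)%997=449 h(70,68)=(70*31+68)%997=244 h(54,68)=(54*31+68)%997=745 h(29,52)=(29*31+52)%997=951 h(22,4)=(22*31+4)%997=686 -> [455, 449, 244, 745, 951, 686]
L2: h(455,449)=(455*31+449)%997=596 h(244,745)=(244*31+745)%997=333 h(951,686)=(951*31+686)%997=257 -> [596, 333, 257]
L3: h(596,333)=(596*31+333)%997=863 h(257,257)=(257*31+257)%997=248 -> [863, 248]
L4: h(863,248)=(863*31+248)%997=82 -> [82]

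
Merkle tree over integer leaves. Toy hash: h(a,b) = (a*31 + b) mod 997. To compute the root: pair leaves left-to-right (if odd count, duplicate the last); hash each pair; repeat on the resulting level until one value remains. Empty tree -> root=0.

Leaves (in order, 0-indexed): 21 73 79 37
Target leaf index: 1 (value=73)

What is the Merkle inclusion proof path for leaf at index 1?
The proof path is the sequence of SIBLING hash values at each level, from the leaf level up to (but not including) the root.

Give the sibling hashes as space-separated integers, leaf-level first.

L0 (leaves): [21, 73, 79, 37], target index=1
L1: h(21,73)=(21*31+73)%997=724 [pair 0] h(79,37)=(79*31+37)%997=492 [pair 1] -> [724, 492]
  Sibling for proof at L0: 21
L2: h(724,492)=(724*31+492)%997=5 [pair 0] -> [5]
  Sibling for proof at L1: 492
Root: 5
Proof path (sibling hashes from leaf to root): [21, 492]

Answer: 21 492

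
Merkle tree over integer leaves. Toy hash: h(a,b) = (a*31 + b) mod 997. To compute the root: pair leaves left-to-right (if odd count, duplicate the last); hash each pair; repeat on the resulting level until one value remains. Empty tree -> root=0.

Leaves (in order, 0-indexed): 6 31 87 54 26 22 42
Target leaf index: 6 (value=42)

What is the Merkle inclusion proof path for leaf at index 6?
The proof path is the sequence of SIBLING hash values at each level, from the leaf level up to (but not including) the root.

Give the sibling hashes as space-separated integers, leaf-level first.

Answer: 42 828 505

Derivation:
L0 (leaves): [6, 31, 87, 54, 26, 22, 42], target index=6
L1: h(6,31)=(6*31+31)%997=217 [pair 0] h(87,54)=(87*31+54)%997=757 [pair 1] h(26,22)=(26*31+22)%997=828 [pair 2] h(42,42)=(42*31+42)%997=347 [pair 3] -> [217, 757, 828, 347]
  Sibling for proof at L0: 42
L2: h(217,757)=(217*31+757)%997=505 [pair 0] h(828,347)=(828*31+347)%997=93 [pair 1] -> [505, 93]
  Sibling for proof at L1: 828
L3: h(505,93)=(505*31+93)%997=793 [pair 0] -> [793]
  Sibling for proof at L2: 505
Root: 793
Proof path (sibling hashes from leaf to root): [42, 828, 505]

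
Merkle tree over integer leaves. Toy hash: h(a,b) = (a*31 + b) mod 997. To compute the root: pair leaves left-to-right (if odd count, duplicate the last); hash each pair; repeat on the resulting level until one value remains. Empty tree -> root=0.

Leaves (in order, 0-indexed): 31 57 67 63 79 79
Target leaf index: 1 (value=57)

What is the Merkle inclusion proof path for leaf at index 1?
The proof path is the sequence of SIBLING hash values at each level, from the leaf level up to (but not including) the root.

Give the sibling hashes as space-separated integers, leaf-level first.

L0 (leaves): [31, 57, 67, 63, 79, 79], target index=1
L1: h(31,57)=(31*31+57)%997=21 [pair 0] h(67,63)=(67*31+63)%997=146 [pair 1] h(79,79)=(79*31+79)%997=534 [pair 2] -> [21, 146, 534]
  Sibling for proof at L0: 31
L2: h(21,146)=(21*31+146)%997=797 [pair 0] h(534,534)=(534*31+534)%997=139 [pair 1] -> [797, 139]
  Sibling for proof at L1: 146
L3: h(797,139)=(797*31+139)%997=918 [pair 0] -> [918]
  Sibling for proof at L2: 139
Root: 918
Proof path (sibling hashes from leaf to root): [31, 146, 139]

Answer: 31 146 139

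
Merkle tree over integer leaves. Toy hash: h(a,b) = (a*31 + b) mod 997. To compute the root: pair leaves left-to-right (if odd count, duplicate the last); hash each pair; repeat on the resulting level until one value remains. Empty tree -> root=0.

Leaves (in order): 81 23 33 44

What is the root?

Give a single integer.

L0: [81, 23, 33, 44]
L1: h(81,23)=(81*31+23)%997=540 h(33,44)=(33*31+44)%997=70 -> [540, 70]
L2: h(540,70)=(540*31+70)%997=858 -> [858]

Answer: 858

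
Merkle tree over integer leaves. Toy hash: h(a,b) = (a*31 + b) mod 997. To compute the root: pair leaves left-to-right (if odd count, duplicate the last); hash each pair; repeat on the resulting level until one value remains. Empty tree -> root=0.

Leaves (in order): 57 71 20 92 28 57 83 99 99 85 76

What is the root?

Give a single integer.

Answer: 830

Derivation:
L0: [57, 71, 20, 92, 28, 57, 83, 99, 99, 85, 76]
L1: h(57,71)=(57*31+71)%997=841 h(20,92)=(20*31+92)%997=712 h(28,57)=(28*31+57)%997=925 h(83,99)=(83*31+99)%997=678 h(99,85)=(99*31+85)%997=163 h(76,76)=(76*31+76)%997=438 -> [841, 712, 925, 678, 163, 438]
L2: h(841,712)=(841*31+712)%997=861 h(925,678)=(925*31+678)%997=440 h(163,438)=(163*31+438)%997=506 -> [861, 440, 506]
L3: h(861,440)=(861*31+440)%997=212 h(506,506)=(506*31+506)%997=240 -> [212, 240]
L4: h(212,240)=(212*31+240)%997=830 -> [830]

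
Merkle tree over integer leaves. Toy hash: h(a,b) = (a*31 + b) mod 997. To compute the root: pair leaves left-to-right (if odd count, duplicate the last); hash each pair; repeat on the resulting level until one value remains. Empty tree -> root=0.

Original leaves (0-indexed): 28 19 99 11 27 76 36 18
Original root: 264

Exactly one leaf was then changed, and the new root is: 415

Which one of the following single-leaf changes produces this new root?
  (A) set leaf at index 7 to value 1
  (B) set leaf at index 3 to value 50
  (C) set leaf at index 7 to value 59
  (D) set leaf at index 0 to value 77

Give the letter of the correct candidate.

Answer: D

Derivation:
Original leaves: [28, 19, 99, 11, 27, 76, 36, 18]
Target new root: 415
Try each candidate change and compute the resulting root:
Candidate A: set leaf[7] = 1 -> leaves = [28, 19, 99, 11, 27, 76, 36, 1]
  L0: [28, 19, 99, 11, 27, 76, 36, 1]
  L1: h(28,19)=(28*31+19)%997=887 h(99,11)=(99*31+11)%997=89 h(27,76)=(27*31+76)%997=913 h(36,1)=(36*31+1)%997=120 -> [887, 89, 913, 120]
  L2: h(887,89)=(887*31+89)%997=667 h(913,120)=(913*31+120)%997=507 -> [667, 507]
  L3: h(667,507)=(667*31+507)%997=247 -> [247]
  root = 247 != target 415
Candidate B: set leaf[3] = 50 -> leaves = [28, 19, 99, 50, 27, 76, 36, 18]
  L0: [28, 19, 99, 50, 27, 76, 36, 18]
  L1: h(28,19)=(28*31+19)%997=887 h(99,50)=(99*31+50)%997=128 h(27,76)=(27*31+76)%997=913 h(36,18)=(36*31+18)%997=137 -> [887, 128, 913, 137]
  L2: h(887,128)=(887*31+128)%997=706 h(913,137)=(913*31+137)%997=524 -> [706, 524]
  L3: h(706,524)=(706*31+524)%997=476 -> [476]
  root = 476 != target 415
Candidate C: set leaf[7] = 59 -> leaves = [28, 19, 99, 11, 27, 76, 36, 59]
  L0: [28, 19, 99, 11, 27, 76, 36, 59]
  L1: h(28,19)=(28*31+19)%997=887 h(99,11)=(99*31+11)%997=89 h(27,76)=(27*31+76)%997=913 h(36,59)=(36*31+59)%997=178 -> [887, 89, 913, 178]
  L2: h(887,89)=(887*31+89)%997=667 h(913,178)=(913*31+178)%997=565 -> [667, 565]
  L3: h(667,565)=(667*31+565)%997=305 -> [305]
  root = 305 != target 415
Candidate D: set leaf[0] = 77 -> leaves = [77, 19, 99, 11, 27, 76, 36, 18]
  L0: [77, 19, 99, 11, 27, 76, 36, 18]
  L1: h(77,19)=(77*31+19)%997=412 h(99,11)=(99*31+11)%997=89 h(27,76)=(27*31+76)%997=913 h(36,18)=(36*31+18)%997=137 -> [412, 89, 913, 137]
  L2: h(412,89)=(412*31+89)%997=897 h(913,137)=(913*31+137)%997=524 -> [897, 524]
  L3: h(897,524)=(897*31+524)%997=415 -> [415]
  root = 415 == target 415  ** MATCH **
Candidate D produces the target root.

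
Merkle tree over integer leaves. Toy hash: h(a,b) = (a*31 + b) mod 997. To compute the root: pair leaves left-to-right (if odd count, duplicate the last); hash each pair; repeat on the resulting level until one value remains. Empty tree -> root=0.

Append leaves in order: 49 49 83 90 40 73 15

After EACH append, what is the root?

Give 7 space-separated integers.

Answer: 49 571 417 424 266 325 489

Derivation:
After append 49 (leaves=[49]):
  L0: [49]
  root=49
After append 49 (leaves=[49, 49]):
  L0: [49, 49]
  L1: h(49,49)=(49*31+49)%997=571 -> [571]
  root=571
After append 83 (leaves=[49, 49, 83]):
  L0: [49, 49, 83]
  L1: h(49,49)=(49*31+49)%997=571 h(83,83)=(83*31+83)%997=662 -> [571, 662]
  L2: h(571,662)=(571*31+662)%997=417 -> [417]
  root=417
After append 90 (leaves=[49, 49, 83, 90]):
  L0: [49, 49, 83, 90]
  L1: h(49,49)=(49*31+49)%997=571 h(83,90)=(83*31+90)%997=669 -> [571, 669]
  L2: h(571,669)=(571*31+669)%997=424 -> [424]
  root=424
After append 40 (leaves=[49, 49, 83, 90, 40]):
  L0: [49, 49, 83, 90, 40]
  L1: h(49,49)=(49*31+49)%997=571 h(83,90)=(83*31+90)%997=669 h(40,40)=(40*31+40)%997=283 -> [571, 669, 283]
  L2: h(571,669)=(571*31+669)%997=424 h(283,283)=(283*31+283)%997=83 -> [424, 83]
  L3: h(424,83)=(424*31+83)%997=266 -> [266]
  root=266
After append 73 (leaves=[49, 49, 83, 90, 40, 73]):
  L0: [49, 49, 83, 90, 40, 73]
  L1: h(49,49)=(49*31+49)%997=571 h(83,90)=(83*31+90)%997=669 h(40,73)=(40*31+73)%997=316 -> [571, 669, 316]
  L2: h(571,669)=(571*31+669)%997=424 h(316,316)=(316*31+316)%997=142 -> [424, 142]
  L3: h(424,142)=(424*31+142)%997=325 -> [325]
  root=325
After append 15 (leaves=[49, 49, 83, 90, 40, 73, 15]):
  L0: [49, 49, 83, 90, 40, 73, 15]
  L1: h(49,49)=(49*31+49)%997=571 h(83,90)=(83*31+90)%997=669 h(40,73)=(40*31+73)%997=316 h(15,15)=(15*31+15)%997=480 -> [571, 669, 316, 480]
  L2: h(571,669)=(571*31+669)%997=424 h(316,480)=(316*31+480)%997=306 -> [424, 306]
  L3: h(424,306)=(424*31+306)%997=489 -> [489]
  root=489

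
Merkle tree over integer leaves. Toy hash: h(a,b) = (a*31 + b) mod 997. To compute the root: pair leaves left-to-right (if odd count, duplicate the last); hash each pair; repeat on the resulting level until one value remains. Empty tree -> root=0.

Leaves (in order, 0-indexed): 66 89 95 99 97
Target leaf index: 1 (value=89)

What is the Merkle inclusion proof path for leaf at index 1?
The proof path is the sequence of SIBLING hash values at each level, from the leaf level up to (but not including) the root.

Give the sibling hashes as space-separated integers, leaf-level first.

Answer: 66 53 625

Derivation:
L0 (leaves): [66, 89, 95, 99, 97], target index=1
L1: h(66,89)=(66*31+89)%997=141 [pair 0] h(95,99)=(95*31+99)%997=53 [pair 1] h(97,97)=(97*31+97)%997=113 [pair 2] -> [141, 53, 113]
  Sibling for proof at L0: 66
L2: h(141,53)=(141*31+53)%997=436 [pair 0] h(113,113)=(113*31+113)%997=625 [pair 1] -> [436, 625]
  Sibling for proof at L1: 53
L3: h(436,625)=(436*31+625)%997=183 [pair 0] -> [183]
  Sibling for proof at L2: 625
Root: 183
Proof path (sibling hashes from leaf to root): [66, 53, 625]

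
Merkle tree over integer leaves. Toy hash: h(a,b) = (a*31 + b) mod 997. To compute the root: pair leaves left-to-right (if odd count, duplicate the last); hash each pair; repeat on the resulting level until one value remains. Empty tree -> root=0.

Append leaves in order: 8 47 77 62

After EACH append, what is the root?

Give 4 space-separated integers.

Answer: 8 295 642 627

Derivation:
After append 8 (leaves=[8]):
  L0: [8]
  root=8
After append 47 (leaves=[8, 47]):
  L0: [8, 47]
  L1: h(8,47)=(8*31+47)%997=295 -> [295]
  root=295
After append 77 (leaves=[8, 47, 77]):
  L0: [8, 47, 77]
  L1: h(8,47)=(8*31+47)%997=295 h(77,77)=(77*31+77)%997=470 -> [295, 470]
  L2: h(295,470)=(295*31+470)%997=642 -> [642]
  root=642
After append 62 (leaves=[8, 47, 77, 62]):
  L0: [8, 47, 77, 62]
  L1: h(8,47)=(8*31+47)%997=295 h(77,62)=(77*31+62)%997=455 -> [295, 455]
  L2: h(295,455)=(295*31+455)%997=627 -> [627]
  root=627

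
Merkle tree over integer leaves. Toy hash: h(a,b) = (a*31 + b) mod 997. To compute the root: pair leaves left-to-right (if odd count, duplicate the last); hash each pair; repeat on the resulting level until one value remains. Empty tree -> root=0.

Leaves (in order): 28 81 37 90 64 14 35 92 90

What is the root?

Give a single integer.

L0: [28, 81, 37, 90, 64, 14, 35, 92, 90]
L1: h(28,81)=(28*31+81)%997=949 h(37,90)=(37*31+90)%997=240 h(64,14)=(64*31+14)%997=4 h(35,92)=(35*31+92)%997=180 h(90,90)=(90*31+90)%997=886 -> [949, 240, 4, 180, 886]
L2: h(949,240)=(949*31+240)%997=746 h(4,180)=(4*31+180)%997=304 h(886,886)=(886*31+886)%997=436 -> [746, 304, 436]
L3: h(746,304)=(746*31+304)%997=499 h(436,436)=(436*31+436)%997=991 -> [499, 991]
L4: h(499,991)=(499*31+991)%997=508 -> [508]

Answer: 508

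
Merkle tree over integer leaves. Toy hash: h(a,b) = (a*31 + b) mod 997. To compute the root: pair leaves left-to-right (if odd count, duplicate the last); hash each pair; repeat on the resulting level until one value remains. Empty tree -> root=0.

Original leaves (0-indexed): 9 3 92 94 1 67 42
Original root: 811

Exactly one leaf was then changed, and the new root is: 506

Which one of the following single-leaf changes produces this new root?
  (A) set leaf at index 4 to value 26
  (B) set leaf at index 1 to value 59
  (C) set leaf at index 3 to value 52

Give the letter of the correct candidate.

Original leaves: [9, 3, 92, 94, 1, 67, 42]
Target new root: 506
Try each candidate change and compute the resulting root:
Candidate A: set leaf[4] = 26 -> leaves = [9, 3, 92, 94, 26, 67, 42]
  L0: [9, 3, 92, 94, 26, 67, 42]
  L1: h(9,3)=(9*31+3)%997=282 h(92,94)=(92*31+94)%997=952 h(26,67)=(26*31+67)%997=873 h(42,42)=(42*31+42)%997=347 -> [282, 952, 873, 347]
  L2: h(282,952)=(282*31+952)%997=721 h(873,347)=(873*31+347)%997=491 -> [721, 491]
  L3: h(721,491)=(721*31+491)%997=908 -> [908]
  root = 908 != target 506
Candidate B: set leaf[1] = 59 -> leaves = [9, 59, 92, 94, 1, 67, 42]
  L0: [9, 59, 92, 94, 1, 67, 42]
  L1: h(9,59)=(9*31+59)%997=338 h(92,94)=(92*31+94)%997=952 h(1,67)=(1*31+67)%997=98 h(42,42)=(42*31+42)%997=347 -> [338, 952, 98, 347]
  L2: h(338,952)=(338*31+952)%997=463 h(98,347)=(98*31+347)%997=394 -> [463, 394]
  L3: h(463,394)=(463*31+394)%997=789 -> [789]
  root = 789 != target 506
Candidate C: set leaf[3] = 52 -> leaves = [9, 3, 92, 52, 1, 67, 42]
  L0: [9, 3, 92, 52, 1, 67, 42]
  L1: h(9,3)=(9*31+3)%997=282 h(92,52)=(92*31+52)%997=910 h(1,67)=(1*31+67)%997=98 h(42,42)=(42*31+42)%997=347 -> [282, 910, 98, 347]
  L2: h(282,910)=(282*31+910)%997=679 h(98,347)=(98*31+347)%997=394 -> [679, 394]
  L3: h(679,394)=(679*31+394)%997=506 -> [506]
  root = 506 == target 506  ** MATCH **
Candidate C produces the target root.

Answer: C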